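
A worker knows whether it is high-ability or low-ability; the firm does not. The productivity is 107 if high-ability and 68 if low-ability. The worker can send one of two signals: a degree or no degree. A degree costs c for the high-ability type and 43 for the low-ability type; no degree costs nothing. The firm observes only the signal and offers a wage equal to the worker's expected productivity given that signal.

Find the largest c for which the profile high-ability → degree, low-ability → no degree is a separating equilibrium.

39

Under separation: degree → high-ability (pays 107); no degree → low-ability (pays 68).
Low-ability: 68 − 0 = 68 ≥ 107 − 43 = 64. Holds regardless of c. ✓
High-ability: 107 − c ≥ 68 − 0, so c ≤ 107 − 68 = 39.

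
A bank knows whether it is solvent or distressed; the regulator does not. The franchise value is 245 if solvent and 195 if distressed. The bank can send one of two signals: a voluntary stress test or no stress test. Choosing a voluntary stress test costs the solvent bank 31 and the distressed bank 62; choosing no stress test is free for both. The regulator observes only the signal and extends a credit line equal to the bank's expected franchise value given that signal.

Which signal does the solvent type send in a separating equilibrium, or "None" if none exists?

stress test

Try solvent → stress test, distressed → no stress test:
  If types separate, stress test earns payment 245 and no stress test earns 195.
  Solvent: stress test gives 245 − 31 = 214; no stress test gives 195 − 0 = 195. No deviation. ✓
  Distressed: no stress test gives 195 − 0 = 195; stress test gives 245 − 62 = 183. No deviation. ✓
Both hold — the solvent type sends stress test.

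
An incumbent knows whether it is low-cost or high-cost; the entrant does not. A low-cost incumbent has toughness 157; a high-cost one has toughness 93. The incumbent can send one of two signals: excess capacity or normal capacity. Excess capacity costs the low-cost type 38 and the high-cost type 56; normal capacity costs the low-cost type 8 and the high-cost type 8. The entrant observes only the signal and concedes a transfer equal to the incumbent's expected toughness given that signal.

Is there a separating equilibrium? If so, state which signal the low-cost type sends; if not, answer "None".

None

Try low-cost → excess capacity, high-cost → normal capacity:
  If types separate, excess capacity earns payment 157 and normal capacity earns 93.
  Low-cost: excess capacity gives 157 − 38 = 119; normal capacity gives 93 − 8 = 85. No deviation. ✓
  High-cost: normal capacity gives 93 − 8 = 85; excess capacity gives 157 − 56 = 101. Would deviate. ✗
Try low-cost → normal capacity, high-cost → excess capacity:
  If types separate, normal capacity earns payment 157 and excess capacity earns 93.
  Low-cost: normal capacity gives 157 − 8 = 149; excess capacity gives 93 − 38 = 55. No deviation. ✓
  High-cost: excess capacity gives 93 − 56 = 37; normal capacity gives 157 − 8 = 149. Would deviate. ✗
Neither assignment is incentive-compatible.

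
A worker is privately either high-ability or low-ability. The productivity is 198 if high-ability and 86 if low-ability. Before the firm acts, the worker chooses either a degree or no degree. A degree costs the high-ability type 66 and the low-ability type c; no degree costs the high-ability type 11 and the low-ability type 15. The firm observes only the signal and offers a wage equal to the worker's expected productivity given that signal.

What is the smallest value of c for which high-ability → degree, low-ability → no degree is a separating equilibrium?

127

Under separation: degree → high-ability (pays 198); no degree → low-ability (pays 86).
High-ability: 198 − 66 = 132 ≥ 86 − 11 = 75. Holds regardless of c. ✓
Low-ability: 86 − 15 ≥ 198 − c, so c ≥ 198 − 71 = 127.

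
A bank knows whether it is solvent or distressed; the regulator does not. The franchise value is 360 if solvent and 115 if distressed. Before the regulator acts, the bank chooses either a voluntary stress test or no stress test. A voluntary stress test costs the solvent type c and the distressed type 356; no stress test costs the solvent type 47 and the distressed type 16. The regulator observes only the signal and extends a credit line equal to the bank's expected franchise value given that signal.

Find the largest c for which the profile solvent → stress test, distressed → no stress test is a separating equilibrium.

292

Under separation: stress test → solvent (pays 360); no stress test → distressed (pays 115).
Distressed: 115 − 16 = 99 ≥ 360 − 356 = 4. Holds regardless of c. ✓
Solvent: 360 − c ≥ 115 − 47, so c ≤ 360 − 68 = 292.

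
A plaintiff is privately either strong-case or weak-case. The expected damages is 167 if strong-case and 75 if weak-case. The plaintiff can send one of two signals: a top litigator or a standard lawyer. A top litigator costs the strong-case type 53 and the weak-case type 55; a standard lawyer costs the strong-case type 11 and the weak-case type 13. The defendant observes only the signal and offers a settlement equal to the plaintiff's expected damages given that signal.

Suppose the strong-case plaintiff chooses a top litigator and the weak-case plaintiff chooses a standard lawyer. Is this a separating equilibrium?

If types separate, top litigator earns payment 167 and standard lawyer earns 75.
Strong-case: top litigator gives 167 − 53 = 114; standard lawyer gives 75 − 11 = 64. No deviation. ✓
Weak-case: standard lawyer gives 75 − 13 = 62; top litigator gives 167 − 55 = 112. Would deviate. ✗

No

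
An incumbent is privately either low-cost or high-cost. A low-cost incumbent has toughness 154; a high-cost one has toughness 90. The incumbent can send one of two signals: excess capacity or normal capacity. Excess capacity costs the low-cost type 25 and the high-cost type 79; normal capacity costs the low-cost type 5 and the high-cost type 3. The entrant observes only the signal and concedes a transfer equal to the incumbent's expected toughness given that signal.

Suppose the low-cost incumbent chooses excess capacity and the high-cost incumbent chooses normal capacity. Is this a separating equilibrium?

Yes

If types separate, excess capacity earns payment 154 and normal capacity earns 90.
Low-cost: excess capacity gives 154 − 25 = 129; normal capacity gives 90 − 5 = 85. No deviation. ✓
High-cost: normal capacity gives 90 − 3 = 87; excess capacity gives 154 − 79 = 75. No deviation. ✓
Both incentive constraints hold.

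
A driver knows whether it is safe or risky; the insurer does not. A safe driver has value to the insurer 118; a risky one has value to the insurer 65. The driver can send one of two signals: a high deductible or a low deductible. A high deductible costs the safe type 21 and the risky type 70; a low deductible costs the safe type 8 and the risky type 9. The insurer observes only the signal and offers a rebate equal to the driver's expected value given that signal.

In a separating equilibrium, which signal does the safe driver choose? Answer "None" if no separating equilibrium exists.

Try safe → high deductible, risky → low deductible:
  Under separation the insurer infers type exactly: high deductible → safe (pays 118), low deductible → risky (pays 65).
  Safe: high deductible gives 118 − 21 = 97; low deductible gives 65 − 8 = 57. No deviation. ✓
  Risky: low deductible gives 65 − 9 = 56; high deductible gives 118 − 70 = 48. No deviation. ✓
Both hold — the safe type sends high deductible.

high deductible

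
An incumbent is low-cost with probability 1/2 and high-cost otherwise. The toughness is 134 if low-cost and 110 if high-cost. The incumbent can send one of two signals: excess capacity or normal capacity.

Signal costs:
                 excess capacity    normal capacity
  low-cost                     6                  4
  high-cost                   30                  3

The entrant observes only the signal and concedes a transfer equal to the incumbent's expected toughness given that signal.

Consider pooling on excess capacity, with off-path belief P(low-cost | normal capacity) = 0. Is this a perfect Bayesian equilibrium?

No

At the pooled signal (excess capacity) the entrant holds the prior 1/2 and pays 1/2·134 + 1/2·110 = 122. Off-path (normal capacity) belief 0 gives 0·134 + 1·110 = 110.
Low-cost: excess capacity gives 122 − 6 = 116; normal capacity gives 110 − 4 = 106. Stays. ✓
High-cost: excess capacity gives 122 − 30 = 92; normal capacity gives 110 − 3 = 107. Deviates. ✗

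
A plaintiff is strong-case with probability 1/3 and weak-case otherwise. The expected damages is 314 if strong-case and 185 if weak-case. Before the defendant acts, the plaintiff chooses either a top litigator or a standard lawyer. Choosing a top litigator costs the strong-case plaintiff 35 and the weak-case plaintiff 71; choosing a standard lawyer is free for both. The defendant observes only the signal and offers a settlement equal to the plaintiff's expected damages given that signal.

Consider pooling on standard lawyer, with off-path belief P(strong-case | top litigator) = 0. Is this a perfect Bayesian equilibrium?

At the pooled signal (standard lawyer) the defendant holds the prior 1/3 and pays 1/3·314 + 2/3·185 = 228. Off-path (top litigator) belief 0 gives 0·314 + 1·185 = 185.
Strong-case: standard lawyer gives 228 − 0 = 228; top litigator gives 185 − 35 = 150. Stays. ✓
Weak-case: standard lawyer gives 228 − 0 = 228; top litigator gives 185 − 71 = 114. Stays. ✓

Yes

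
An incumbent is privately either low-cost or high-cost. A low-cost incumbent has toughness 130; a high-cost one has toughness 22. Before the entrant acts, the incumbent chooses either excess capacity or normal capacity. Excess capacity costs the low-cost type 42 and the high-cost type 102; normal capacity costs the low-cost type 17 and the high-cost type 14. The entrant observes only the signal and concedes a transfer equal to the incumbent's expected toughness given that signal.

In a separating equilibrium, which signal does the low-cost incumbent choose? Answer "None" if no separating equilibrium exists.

Try low-cost → excess capacity, high-cost → normal capacity:
  Under separation the entrant infers type exactly: excess capacity → low-cost (pays 130), normal capacity → high-cost (pays 22).
  Low-cost: excess capacity gives 130 − 42 = 88; normal capacity gives 22 − 17 = 5. No deviation. ✓
  High-cost: normal capacity gives 22 − 14 = 8; excess capacity gives 130 − 102 = 28. Would deviate. ✗
Try low-cost → normal capacity, high-cost → excess capacity:
  Under separation the entrant infers type exactly: normal capacity → low-cost (pays 130), excess capacity → high-cost (pays 22).
  Low-cost: normal capacity gives 130 − 17 = 113; excess capacity gives 22 − 42 = -20. No deviation. ✓
  High-cost: excess capacity gives 22 − 102 = -80; normal capacity gives 130 − 14 = 116. Would deviate. ✗
Neither assignment is incentive-compatible.

None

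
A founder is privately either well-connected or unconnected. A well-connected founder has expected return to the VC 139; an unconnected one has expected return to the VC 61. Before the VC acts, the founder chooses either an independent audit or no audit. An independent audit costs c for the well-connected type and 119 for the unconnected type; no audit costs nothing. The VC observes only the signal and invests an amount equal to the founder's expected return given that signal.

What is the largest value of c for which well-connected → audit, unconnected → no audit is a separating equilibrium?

Under separation: audit → well-connected (pays 139); no audit → unconnected (pays 61).
Unconnected: 61 − 0 = 61 ≥ 139 − 119 = 20. Holds regardless of c. ✓
Well-connected: 139 − c ≥ 61 − 0, so c ≤ 139 − 61 = 78.

78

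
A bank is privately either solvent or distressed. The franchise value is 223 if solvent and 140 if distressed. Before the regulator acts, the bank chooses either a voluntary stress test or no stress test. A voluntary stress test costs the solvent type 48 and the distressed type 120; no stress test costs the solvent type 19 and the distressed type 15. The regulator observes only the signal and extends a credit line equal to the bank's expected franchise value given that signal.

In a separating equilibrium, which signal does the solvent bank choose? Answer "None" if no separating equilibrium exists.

stress test

Try solvent → stress test, distressed → no stress test:
  If types separate, stress test earns payment 223 and no stress test earns 140.
  Solvent: stress test gives 223 − 48 = 175; no stress test gives 140 − 19 = 121. No deviation. ✓
  Distressed: no stress test gives 140 − 15 = 125; stress test gives 223 − 120 = 103. No deviation. ✓
Both hold — the solvent type sends stress test.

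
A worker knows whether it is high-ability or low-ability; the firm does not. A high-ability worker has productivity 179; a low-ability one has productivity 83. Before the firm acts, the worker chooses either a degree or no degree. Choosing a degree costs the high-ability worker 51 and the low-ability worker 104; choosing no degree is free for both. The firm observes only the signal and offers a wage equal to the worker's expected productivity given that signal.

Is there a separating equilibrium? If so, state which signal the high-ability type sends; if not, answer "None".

Try high-ability → degree, low-ability → no degree:
  If types separate, degree earns payment 179 and no degree earns 83.
  High-ability: degree gives 179 − 51 = 128; no degree gives 83 − 0 = 83. No deviation. ✓
  Low-ability: no degree gives 83 − 0 = 83; degree gives 179 − 104 = 75. No deviation. ✓
Both hold — the high-ability type sends degree.

degree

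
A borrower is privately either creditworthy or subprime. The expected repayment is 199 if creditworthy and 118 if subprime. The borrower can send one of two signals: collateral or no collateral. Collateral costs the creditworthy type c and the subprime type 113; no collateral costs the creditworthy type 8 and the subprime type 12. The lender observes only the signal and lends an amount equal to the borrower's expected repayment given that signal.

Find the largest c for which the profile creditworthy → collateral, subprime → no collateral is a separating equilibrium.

Under separation: collateral → creditworthy (pays 199); no collateral → subprime (pays 118).
Subprime: 118 − 12 = 106 ≥ 199 − 113 = 86. Holds regardless of c. ✓
Creditworthy: 199 − c ≥ 118 − 8, so c ≤ 199 − 110 = 89.

89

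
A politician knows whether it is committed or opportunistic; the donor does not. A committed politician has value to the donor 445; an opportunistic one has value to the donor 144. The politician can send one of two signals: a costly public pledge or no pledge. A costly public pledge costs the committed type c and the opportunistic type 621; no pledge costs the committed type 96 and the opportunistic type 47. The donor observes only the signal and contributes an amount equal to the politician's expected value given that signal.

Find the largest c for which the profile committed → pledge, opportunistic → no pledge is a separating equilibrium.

Under separation: pledge → committed (pays 445); no pledge → opportunistic (pays 144).
Opportunistic: 144 − 47 = 97 ≥ 445 − 621 = -176. Holds regardless of c. ✓
Committed: 445 − c ≥ 144 − 96, so c ≤ 445 − 48 = 397.

397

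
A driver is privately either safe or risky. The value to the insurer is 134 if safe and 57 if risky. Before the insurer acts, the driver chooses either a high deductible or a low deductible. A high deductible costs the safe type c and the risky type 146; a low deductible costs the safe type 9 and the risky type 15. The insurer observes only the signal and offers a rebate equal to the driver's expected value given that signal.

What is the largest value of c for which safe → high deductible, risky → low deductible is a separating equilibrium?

Under separation: high deductible → safe (pays 134); low deductible → risky (pays 57).
Risky: 57 − 15 = 42 ≥ 134 − 146 = -12. Holds regardless of c. ✓
Safe: 134 − c ≥ 57 − 9, so c ≤ 134 − 48 = 86.

86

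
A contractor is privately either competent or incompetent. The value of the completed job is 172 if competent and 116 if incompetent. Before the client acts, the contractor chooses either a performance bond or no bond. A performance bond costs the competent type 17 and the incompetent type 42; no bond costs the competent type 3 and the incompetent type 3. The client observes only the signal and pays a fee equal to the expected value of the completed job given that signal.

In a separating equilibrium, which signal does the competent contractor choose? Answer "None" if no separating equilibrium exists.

Try competent → bond, incompetent → no bond:
  If types separate, bond earns payment 172 and no bond earns 116.
  Competent: bond gives 172 − 17 = 155; no bond gives 116 − 3 = 113. No deviation. ✓
  Incompetent: no bond gives 116 − 3 = 113; bond gives 172 − 42 = 130. Would deviate. ✗
Try competent → no bond, incompetent → bond:
  If types separate, no bond earns payment 172 and bond earns 116.
  Competent: no bond gives 172 − 3 = 169; bond gives 116 − 17 = 99. No deviation. ✓
  Incompetent: bond gives 116 − 42 = 74; no bond gives 172 − 3 = 169. Would deviate. ✗
Neither assignment is incentive-compatible.

None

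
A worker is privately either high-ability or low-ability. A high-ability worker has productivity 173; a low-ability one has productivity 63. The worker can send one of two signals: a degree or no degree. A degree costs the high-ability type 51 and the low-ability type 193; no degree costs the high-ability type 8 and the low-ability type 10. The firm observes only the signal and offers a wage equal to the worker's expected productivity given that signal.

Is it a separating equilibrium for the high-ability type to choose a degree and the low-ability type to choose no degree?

Yes

If types separate, degree earns payment 173 and no degree earns 63.
High-ability: degree gives 173 − 51 = 122; no degree gives 63 − 8 = 55. No deviation. ✓
Low-ability: no degree gives 63 − 10 = 53; degree gives 173 − 193 = -20. No deviation. ✓
Neither type gains from mimicking the other.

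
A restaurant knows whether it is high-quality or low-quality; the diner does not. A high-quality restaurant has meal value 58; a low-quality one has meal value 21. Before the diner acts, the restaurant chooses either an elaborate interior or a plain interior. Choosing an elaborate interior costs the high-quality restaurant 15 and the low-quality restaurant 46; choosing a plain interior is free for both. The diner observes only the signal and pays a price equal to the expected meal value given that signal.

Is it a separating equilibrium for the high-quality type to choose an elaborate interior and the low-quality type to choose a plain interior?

Yes

If types separate, elaborate interior earns payment 58 and plain interior earns 21.
High-quality: elaborate interior gives 58 − 15 = 43; plain interior gives 21 − 0 = 21. No deviation. ✓
Low-quality: plain interior gives 21 − 0 = 21; elaborate interior gives 58 − 46 = 12. No deviation. ✓
Both incentive constraints hold.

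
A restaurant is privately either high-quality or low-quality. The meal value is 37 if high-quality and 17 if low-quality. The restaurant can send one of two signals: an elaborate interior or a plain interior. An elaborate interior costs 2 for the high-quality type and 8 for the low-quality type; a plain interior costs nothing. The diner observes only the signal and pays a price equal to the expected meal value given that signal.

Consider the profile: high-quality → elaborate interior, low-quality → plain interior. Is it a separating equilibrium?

No

Under separation the diner infers type exactly: elaborate interior → high-quality (pays 37), plain interior → low-quality (pays 17).
High-quality: elaborate interior gives 37 − 2 = 35; plain interior gives 17 − 0 = 17. No deviation. ✓
Low-quality: plain interior gives 17 − 0 = 17; elaborate interior gives 37 − 8 = 29. Would deviate. ✗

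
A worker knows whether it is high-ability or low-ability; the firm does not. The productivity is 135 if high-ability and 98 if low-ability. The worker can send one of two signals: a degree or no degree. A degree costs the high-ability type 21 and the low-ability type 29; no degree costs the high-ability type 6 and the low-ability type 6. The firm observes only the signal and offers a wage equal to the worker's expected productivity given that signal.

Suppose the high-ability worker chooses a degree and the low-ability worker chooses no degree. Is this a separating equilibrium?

No

Under separation the firm infers type exactly: degree → high-ability (pays 135), no degree → low-ability (pays 98).
High-ability: degree gives 135 − 21 = 114; no degree gives 98 − 6 = 92. No deviation. ✓
Low-ability: no degree gives 98 − 6 = 92; degree gives 135 − 29 = 106. Would deviate. ✗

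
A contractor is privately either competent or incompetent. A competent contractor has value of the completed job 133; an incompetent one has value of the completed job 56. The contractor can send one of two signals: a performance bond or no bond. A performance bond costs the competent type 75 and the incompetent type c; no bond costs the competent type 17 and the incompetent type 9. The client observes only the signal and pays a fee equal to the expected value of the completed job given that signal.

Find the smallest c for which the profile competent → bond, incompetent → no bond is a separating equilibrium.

86

Under separation: bond → competent (pays 133); no bond → incompetent (pays 56).
Competent: 133 − 75 = 58 ≥ 56 − 17 = 39. Holds regardless of c. ✓
Incompetent: 56 − 9 ≥ 133 − c, so c ≥ 133 − 47 = 86.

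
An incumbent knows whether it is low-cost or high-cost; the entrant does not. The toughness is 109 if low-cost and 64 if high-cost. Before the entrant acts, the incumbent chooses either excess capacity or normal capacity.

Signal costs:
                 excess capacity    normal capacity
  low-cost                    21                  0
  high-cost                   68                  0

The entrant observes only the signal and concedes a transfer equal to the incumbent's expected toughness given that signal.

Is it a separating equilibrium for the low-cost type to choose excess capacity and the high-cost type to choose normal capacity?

Yes

Under separation the entrant infers type exactly: excess capacity → low-cost (pays 109), normal capacity → high-cost (pays 64).
Low-cost: excess capacity gives 109 − 21 = 88; normal capacity gives 64 − 0 = 64. No deviation. ✓
High-cost: normal capacity gives 64 − 0 = 64; excess capacity gives 109 − 68 = 41. No deviation. ✓
Both incentive constraints hold.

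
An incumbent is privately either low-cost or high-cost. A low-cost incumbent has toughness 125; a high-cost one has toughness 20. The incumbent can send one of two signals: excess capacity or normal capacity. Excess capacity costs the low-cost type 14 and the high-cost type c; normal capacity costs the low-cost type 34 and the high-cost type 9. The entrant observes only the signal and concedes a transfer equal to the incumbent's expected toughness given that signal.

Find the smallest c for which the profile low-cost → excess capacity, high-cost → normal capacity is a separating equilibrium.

114

Under separation: excess capacity → low-cost (pays 125); normal capacity → high-cost (pays 20).
Low-cost: 125 − 14 = 111 ≥ 20 − 34 = -14. Holds regardless of c. ✓
High-cost: 20 − 9 ≥ 125 − c, so c ≥ 125 − 11 = 114.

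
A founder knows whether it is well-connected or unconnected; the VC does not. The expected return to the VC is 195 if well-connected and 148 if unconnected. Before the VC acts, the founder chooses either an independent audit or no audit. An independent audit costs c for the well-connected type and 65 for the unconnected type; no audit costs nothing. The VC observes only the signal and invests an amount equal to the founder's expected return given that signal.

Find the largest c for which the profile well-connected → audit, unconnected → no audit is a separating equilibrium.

Under separation: audit → well-connected (pays 195); no audit → unconnected (pays 148).
Unconnected: 148 − 0 = 148 ≥ 195 − 65 = 130. Holds regardless of c. ✓
Well-connected: 195 − c ≥ 148 − 0, so c ≤ 195 − 148 = 47.

47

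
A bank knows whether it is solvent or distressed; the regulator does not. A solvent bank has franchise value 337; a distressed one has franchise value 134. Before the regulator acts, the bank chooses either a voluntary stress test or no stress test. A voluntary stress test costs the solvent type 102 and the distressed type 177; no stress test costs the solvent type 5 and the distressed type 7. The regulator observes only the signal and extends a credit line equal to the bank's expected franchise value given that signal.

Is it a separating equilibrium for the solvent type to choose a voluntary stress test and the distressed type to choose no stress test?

Under separation the regulator infers type exactly: stress test → solvent (pays 337), no stress test → distressed (pays 134).
Solvent: stress test gives 337 − 102 = 235; no stress test gives 134 − 5 = 129. No deviation. ✓
Distressed: no stress test gives 134 − 7 = 127; stress test gives 337 − 177 = 160. Would deviate. ✗

No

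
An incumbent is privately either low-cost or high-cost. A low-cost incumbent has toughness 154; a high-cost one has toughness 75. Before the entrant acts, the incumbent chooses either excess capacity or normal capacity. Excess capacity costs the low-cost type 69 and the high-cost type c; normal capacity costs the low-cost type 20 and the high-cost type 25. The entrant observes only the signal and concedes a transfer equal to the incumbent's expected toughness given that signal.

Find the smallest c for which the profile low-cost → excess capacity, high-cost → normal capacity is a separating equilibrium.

Under separation: excess capacity → low-cost (pays 154); normal capacity → high-cost (pays 75).
Low-cost: 154 − 69 = 85 ≥ 75 − 20 = 55. Holds regardless of c. ✓
High-cost: 75 − 25 ≥ 154 − c, so c ≥ 154 − 50 = 104.

104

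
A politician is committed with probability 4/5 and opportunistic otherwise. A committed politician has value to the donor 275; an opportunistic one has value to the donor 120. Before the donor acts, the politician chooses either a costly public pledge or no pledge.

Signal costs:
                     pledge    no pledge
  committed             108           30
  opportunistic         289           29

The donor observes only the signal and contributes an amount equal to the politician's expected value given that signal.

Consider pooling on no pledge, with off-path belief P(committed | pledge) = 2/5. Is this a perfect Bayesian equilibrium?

Yes

At the pooled signal (no pledge) the donor holds the prior 4/5 and pays 4/5·275 + 1/5·120 = 244. Off-path (pledge) belief 2/5 gives 2/5·275 + 3/5·120 = 182.
Committed: no pledge gives 244 − 30 = 214; pledge gives 182 − 108 = 74. Stays. ✓
Opportunistic: no pledge gives 244 − 29 = 215; pledge gives 182 − 289 = -107. Stays. ✓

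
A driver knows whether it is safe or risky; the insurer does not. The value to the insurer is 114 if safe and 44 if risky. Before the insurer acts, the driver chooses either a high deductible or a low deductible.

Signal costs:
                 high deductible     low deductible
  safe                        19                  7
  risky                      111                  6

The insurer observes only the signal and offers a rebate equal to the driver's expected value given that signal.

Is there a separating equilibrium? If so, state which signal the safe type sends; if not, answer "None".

high deductible

Try safe → high deductible, risky → low deductible:
  If types separate, high deductible earns payment 114 and low deductible earns 44.
  Safe: high deductible gives 114 − 19 = 95; low deductible gives 44 − 7 = 37. No deviation. ✓
  Risky: low deductible gives 44 − 6 = 38; high deductible gives 114 − 111 = 3. No deviation. ✓
Both hold — the safe type sends high deductible.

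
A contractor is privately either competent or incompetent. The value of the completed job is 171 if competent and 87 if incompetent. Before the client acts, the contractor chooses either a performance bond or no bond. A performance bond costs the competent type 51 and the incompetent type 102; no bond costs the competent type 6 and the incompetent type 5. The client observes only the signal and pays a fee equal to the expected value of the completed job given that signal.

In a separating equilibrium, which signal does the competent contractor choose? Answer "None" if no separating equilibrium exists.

Try competent → bond, incompetent → no bond:
  If types separate, bond earns payment 171 and no bond earns 87.
  Competent: bond gives 171 − 51 = 120; no bond gives 87 − 6 = 81. No deviation. ✓
  Incompetent: no bond gives 87 − 5 = 82; bond gives 171 − 102 = 69. No deviation. ✓
Both hold — the competent type sends bond.

bond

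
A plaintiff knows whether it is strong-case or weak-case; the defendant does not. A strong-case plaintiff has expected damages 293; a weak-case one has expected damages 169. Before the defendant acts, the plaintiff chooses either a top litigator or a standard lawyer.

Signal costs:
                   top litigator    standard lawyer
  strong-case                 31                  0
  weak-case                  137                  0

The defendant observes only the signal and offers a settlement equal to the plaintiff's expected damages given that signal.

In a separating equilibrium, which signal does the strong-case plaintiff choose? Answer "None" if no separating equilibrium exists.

top litigator

Try strong-case → top litigator, weak-case → standard lawyer:
  If types separate, top litigator earns payment 293 and standard lawyer earns 169.
  Strong-case: top litigator gives 293 − 31 = 262; standard lawyer gives 169 − 0 = 169. No deviation. ✓
  Weak-case: standard lawyer gives 169 − 0 = 169; top litigator gives 293 − 137 = 156. No deviation. ✓
Both hold — the strong-case type sends top litigator.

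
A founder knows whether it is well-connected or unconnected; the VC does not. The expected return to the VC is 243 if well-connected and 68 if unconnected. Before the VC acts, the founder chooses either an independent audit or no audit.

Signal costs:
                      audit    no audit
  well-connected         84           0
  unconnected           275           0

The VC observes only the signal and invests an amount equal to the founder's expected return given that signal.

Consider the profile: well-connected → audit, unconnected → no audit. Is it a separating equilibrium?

Under separation the VC infers type exactly: audit → well-connected (pays 243), no audit → unconnected (pays 68).
Well-connected: audit gives 243 − 84 = 159; no audit gives 68 − 0 = 68. No deviation. ✓
Unconnected: no audit gives 68 − 0 = 68; audit gives 243 − 275 = -32. No deviation. ✓
Neither type gains from mimicking the other.

Yes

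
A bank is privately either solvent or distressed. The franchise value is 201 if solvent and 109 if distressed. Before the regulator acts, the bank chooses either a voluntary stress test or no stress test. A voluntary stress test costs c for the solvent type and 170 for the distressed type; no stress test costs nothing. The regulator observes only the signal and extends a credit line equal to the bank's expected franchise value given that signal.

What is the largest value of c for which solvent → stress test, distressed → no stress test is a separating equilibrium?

Under separation: stress test → solvent (pays 201); no stress test → distressed (pays 109).
Distressed: 109 − 0 = 109 ≥ 201 − 170 = 31. Holds regardless of c. ✓
Solvent: 201 − c ≥ 109 − 0, so c ≤ 201 − 109 = 92.

92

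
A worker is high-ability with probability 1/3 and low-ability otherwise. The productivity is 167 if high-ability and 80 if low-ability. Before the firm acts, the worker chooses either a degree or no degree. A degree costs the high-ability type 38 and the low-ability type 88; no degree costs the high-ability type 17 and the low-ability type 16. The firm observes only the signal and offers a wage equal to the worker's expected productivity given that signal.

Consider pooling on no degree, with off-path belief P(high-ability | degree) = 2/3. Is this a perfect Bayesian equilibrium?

On the equilibrium path (no degree) the firm holds the prior 1/3 and pays 1/3·167 + 2/3·80 = 109. Off-path (degree) belief 2/3 gives 2/3·167 + 1/3·80 = 138.
High-ability: no degree gives 109 − 17 = 92; degree gives 138 − 38 = 100. Deviates. ✗
Low-ability: no degree gives 109 − 16 = 93; degree gives 138 − 88 = 50. Stays. ✓

No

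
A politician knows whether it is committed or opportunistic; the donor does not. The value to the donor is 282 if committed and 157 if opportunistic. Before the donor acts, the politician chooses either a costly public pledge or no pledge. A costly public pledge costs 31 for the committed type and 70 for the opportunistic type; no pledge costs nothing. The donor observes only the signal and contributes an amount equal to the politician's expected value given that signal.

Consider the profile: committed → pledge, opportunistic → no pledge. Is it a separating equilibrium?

Under separation the donor infers type exactly: pledge → committed (pays 282), no pledge → opportunistic (pays 157).
Committed: pledge gives 282 − 31 = 251; no pledge gives 157 − 0 = 157. No deviation. ✓
Opportunistic: no pledge gives 157 − 0 = 157; pledge gives 282 − 70 = 212. Would deviate. ✗

No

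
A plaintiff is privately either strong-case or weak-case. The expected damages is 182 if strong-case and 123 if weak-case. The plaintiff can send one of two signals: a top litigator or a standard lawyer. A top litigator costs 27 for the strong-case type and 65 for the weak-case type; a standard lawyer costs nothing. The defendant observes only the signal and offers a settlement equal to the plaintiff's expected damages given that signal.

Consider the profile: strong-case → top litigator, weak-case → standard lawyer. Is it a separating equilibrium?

Yes

If types separate, top litigator earns payment 182 and standard lawyer earns 123.
Strong-case: top litigator gives 182 − 27 = 155; standard lawyer gives 123 − 0 = 123. No deviation. ✓
Weak-case: standard lawyer gives 123 − 0 = 123; top litigator gives 182 − 65 = 117. No deviation. ✓
Both incentive constraints hold.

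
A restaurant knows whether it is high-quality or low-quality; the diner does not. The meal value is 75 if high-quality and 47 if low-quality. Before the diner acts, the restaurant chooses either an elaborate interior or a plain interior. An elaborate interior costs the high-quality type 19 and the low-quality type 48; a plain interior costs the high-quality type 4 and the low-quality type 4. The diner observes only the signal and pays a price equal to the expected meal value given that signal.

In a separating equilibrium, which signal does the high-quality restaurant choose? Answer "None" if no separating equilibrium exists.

Try high-quality → elaborate interior, low-quality → plain interior:
  If types separate, elaborate interior earns payment 75 and plain interior earns 47.
  High-quality: elaborate interior gives 75 − 19 = 56; plain interior gives 47 − 4 = 43. No deviation. ✓
  Low-quality: plain interior gives 47 − 4 = 43; elaborate interior gives 75 − 48 = 27. No deviation. ✓
Both hold — the high-quality type sends elaborate interior.

elaborate interior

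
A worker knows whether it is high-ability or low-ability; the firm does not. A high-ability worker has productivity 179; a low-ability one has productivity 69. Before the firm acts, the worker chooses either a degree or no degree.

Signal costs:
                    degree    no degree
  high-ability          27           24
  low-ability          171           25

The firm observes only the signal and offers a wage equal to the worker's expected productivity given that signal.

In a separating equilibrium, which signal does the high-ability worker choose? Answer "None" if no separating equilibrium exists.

degree

Try high-ability → degree, low-ability → no degree:
  Under separation the firm infers type exactly: degree → high-ability (pays 179), no degree → low-ability (pays 69).
  High-ability: degree gives 179 − 27 = 152; no degree gives 69 − 24 = 45. No deviation. ✓
  Low-ability: no degree gives 69 − 25 = 44; degree gives 179 − 171 = 8. No deviation. ✓
Both hold — the high-ability type sends degree.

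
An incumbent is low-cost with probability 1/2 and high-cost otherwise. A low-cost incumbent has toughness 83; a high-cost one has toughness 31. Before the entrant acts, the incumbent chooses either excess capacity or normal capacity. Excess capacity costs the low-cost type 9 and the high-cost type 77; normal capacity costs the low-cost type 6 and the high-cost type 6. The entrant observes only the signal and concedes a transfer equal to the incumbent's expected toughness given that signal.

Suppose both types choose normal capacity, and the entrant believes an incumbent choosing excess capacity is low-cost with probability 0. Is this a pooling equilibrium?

At the pooled signal (normal capacity) the entrant holds the prior 1/2 and pays 1/2·83 + 1/2·31 = 57. Off-path (excess capacity) belief 0 gives 0·83 + 1·31 = 31.
Low-cost: normal capacity gives 57 − 6 = 51; excess capacity gives 31 − 9 = 22. Stays. ✓
High-cost: normal capacity gives 57 − 6 = 51; excess capacity gives 31 − 77 = -46. Stays. ✓

Yes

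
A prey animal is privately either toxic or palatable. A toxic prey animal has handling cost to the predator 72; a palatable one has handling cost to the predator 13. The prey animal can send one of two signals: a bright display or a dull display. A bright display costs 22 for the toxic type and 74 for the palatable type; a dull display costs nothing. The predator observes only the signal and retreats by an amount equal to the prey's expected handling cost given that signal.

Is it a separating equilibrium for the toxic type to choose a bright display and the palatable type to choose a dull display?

If types separate, bright display earns payment 72 and dull display earns 13.
Toxic: bright display gives 72 − 22 = 50; dull display gives 13 − 0 = 13. No deviation. ✓
Palatable: dull display gives 13 − 0 = 13; bright display gives 72 − 74 = -2. No deviation. ✓
Both incentive constraints hold.

Yes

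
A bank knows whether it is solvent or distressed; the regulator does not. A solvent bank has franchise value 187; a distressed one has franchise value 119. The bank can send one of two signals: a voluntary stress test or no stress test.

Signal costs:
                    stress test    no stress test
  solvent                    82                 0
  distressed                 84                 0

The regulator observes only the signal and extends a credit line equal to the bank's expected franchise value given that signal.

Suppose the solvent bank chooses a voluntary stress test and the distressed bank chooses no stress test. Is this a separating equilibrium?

Under separation the regulator infers type exactly: stress test → solvent (pays 187), no stress test → distressed (pays 119).
Solvent: stress test gives 187 − 82 = 105; no stress test gives 119 − 0 = 119. Would deviate. ✗
Distressed: no stress test gives 119 − 0 = 119; stress test gives 187 − 84 = 103. No deviation. ✓

No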